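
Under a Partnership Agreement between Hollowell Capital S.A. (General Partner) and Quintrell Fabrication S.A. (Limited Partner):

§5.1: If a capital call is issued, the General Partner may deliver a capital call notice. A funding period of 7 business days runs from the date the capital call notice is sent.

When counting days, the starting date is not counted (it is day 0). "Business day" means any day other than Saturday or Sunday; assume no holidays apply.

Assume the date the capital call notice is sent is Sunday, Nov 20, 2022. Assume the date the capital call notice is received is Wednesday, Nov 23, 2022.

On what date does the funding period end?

The last day of the funding period: 7 business days after Sunday, Nov 20, 2022, skipping weekends — Nov 21, Nov 22, Nov 23, Nov 24, Nov 25, Nov 28, Nov 29 — lands on Tuesday, Nov 29, 2022.

Nov 29, 2022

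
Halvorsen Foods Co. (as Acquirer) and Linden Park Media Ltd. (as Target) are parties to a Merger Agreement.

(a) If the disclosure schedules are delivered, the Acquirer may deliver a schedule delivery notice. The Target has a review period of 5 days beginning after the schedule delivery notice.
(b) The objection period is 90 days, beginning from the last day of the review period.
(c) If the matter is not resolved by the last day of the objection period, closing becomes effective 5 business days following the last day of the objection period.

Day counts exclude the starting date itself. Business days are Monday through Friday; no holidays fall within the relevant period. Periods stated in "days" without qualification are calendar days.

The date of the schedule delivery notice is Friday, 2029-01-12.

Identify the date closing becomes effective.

2029-04-24

The last day of the review period: 5 calendar days after 2029-01-12 is 2029-01-17.
The last day of the objection period: 2029-01-17 + 90 days = 2029-04-17.
The date closing becomes effective: 5 business days after Tuesday, 2029-04-17, skipping weekends — Apr 18, Apr 19, Apr 20, Apr 23, Apr 24 — lands on Tuesday, 2029-04-24.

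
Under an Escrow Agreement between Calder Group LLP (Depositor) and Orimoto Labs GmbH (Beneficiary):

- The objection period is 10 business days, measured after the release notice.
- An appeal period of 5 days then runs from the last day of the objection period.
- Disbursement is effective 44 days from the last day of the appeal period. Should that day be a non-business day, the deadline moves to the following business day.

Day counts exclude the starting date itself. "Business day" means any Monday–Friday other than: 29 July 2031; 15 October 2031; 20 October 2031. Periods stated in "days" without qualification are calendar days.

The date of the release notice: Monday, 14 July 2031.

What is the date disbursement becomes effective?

15 September 2031

The last day of the objection period: counting 10 business days from Monday, 14 July 2031 (Jul 15, Jul 16, Jul 17, Jul 18, Jul 21, Jul 22, Jul 23, Jul 24, Jul 25, Jul 28, skipping weekends) reaches Monday, 28 July 2031.
The last day of the appeal period: 5 calendar days after 28 July 2031 is 2 August 2031.
Adding 44 calendar days to 2 August 2031 gives 15 September 2031, which is the date disbursement becomes effective. 15 September 2031 is a Monday and is not a listed holiday, so no roll-forward applies.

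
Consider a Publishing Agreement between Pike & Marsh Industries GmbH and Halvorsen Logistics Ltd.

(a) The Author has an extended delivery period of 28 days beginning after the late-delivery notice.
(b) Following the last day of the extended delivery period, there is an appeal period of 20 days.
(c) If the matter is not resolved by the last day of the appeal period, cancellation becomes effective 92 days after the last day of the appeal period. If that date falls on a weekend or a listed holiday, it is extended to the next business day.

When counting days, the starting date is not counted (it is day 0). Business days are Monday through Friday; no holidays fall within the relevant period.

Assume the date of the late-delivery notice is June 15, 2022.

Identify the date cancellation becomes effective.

November 2, 2022

Adding 28 calendar days to June 15, 2022 gives July 13, 2022, which is the last day of the extended delivery period.
Adding 20 calendar days to July 13, 2022 gives August 2, 2022, which is the last day of the appeal period.
Adding 92 calendar days to August 2, 2022 gives November 2, 2022, which is the date cancellation becomes effective. November 2, 2022 is a Wednesday, so no roll-forward applies.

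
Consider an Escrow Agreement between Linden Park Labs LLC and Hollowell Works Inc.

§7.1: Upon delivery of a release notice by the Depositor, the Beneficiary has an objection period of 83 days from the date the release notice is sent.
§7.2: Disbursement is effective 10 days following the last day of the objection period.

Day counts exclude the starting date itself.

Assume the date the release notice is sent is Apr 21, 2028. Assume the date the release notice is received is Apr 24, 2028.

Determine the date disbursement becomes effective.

Jul 23, 2028

Adding 83 calendar days to Apr 21, 2028 gives Jul 13, 2028, which is the last day of the objection period.
Adding 10 calendar days to Jul 13, 2028 gives Jul 23, 2028, which is the date disbursement becomes effective.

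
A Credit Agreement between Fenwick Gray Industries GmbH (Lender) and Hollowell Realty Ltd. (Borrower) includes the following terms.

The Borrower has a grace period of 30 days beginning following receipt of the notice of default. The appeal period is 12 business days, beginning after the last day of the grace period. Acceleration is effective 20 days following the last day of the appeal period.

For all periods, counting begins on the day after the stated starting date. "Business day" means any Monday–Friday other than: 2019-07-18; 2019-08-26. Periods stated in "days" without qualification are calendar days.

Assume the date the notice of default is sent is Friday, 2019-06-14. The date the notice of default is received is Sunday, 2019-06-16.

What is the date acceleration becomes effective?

The last day of the grace period: 30 calendar days after 2019-06-16 is 2019-07-16.
The last day of the appeal period: counting 12 business days from Tuesday, 2019-07-16 (Jul 17, Jul 19, Jul 22, Jul 23, …, Jul 31, Aug 1, Aug 2, skipping weekends and the listed holiday on Jul 18) reaches Friday, 2019-08-02.
Adding 20 calendar days to 2019-08-02 gives 2019-08-22, which is the date acceleration becomes effective.

2019-08-22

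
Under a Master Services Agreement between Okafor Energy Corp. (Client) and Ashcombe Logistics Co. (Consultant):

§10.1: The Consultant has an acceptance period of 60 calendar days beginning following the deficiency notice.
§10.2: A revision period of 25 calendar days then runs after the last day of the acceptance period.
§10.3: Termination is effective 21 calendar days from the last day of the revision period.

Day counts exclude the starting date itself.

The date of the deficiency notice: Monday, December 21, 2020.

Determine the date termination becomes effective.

April 6, 2021

The last day of the acceptance period: December 21, 2020 + 60 days = February 19, 2021.
The last day of the revision period: 25 calendar days after February 19, 2021 is March 16, 2021.
The date termination becomes effective: 21 calendar days after March 16, 2021 is April 6, 2021.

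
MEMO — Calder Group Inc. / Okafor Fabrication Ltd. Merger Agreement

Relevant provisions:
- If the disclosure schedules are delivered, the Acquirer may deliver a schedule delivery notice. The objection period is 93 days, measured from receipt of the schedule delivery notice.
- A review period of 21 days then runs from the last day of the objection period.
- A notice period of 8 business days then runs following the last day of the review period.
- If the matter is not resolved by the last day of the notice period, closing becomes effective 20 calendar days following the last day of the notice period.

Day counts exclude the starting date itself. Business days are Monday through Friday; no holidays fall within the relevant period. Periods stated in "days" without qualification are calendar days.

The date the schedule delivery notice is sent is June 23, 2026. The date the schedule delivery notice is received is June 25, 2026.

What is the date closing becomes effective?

The last day of the objection period: 93 calendar days after June 25, 2026 is September 26, 2026.
Adding 21 calendar days to September 26, 2026 gives October 17, 2026, which is the last day of the review period.
The last day of the notice period: counting 8 business days from Saturday, October 17, 2026 (Oct 19, Oct 20, Oct 21, Oct 22, Oct 23, Oct 26, Oct 27, Oct 28, skipping weekends) reaches Wednesday, October 28, 2026.
The date closing becomes effective: October 28, 2026 + 20 days = November 17, 2026.

November 17, 2026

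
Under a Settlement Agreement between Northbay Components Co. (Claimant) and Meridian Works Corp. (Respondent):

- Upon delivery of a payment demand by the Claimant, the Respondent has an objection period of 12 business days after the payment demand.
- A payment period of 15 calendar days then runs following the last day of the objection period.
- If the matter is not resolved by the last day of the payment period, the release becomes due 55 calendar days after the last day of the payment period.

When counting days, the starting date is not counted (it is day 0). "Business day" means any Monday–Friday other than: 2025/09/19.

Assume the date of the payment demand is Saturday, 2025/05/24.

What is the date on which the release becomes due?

2025/08/19

The last day of the objection period: 12 business days after Saturday, 2025/05/24, skipping weekends — May 26, May 27, May 28, May 29, …, Jun 6, Jun 9, Jun 10 — lands on Tuesday, 2025/06/10.
The last day of the payment period: 15 calendar days after 2025/06/10 is 2025/06/25.
The date on which the release becomes due: 55 calendar days after 2025/06/25 is 2025/08/19.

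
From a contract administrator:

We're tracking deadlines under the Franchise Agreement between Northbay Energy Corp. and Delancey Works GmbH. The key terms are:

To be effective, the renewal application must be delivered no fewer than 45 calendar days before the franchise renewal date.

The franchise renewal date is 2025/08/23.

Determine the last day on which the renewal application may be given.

Counting back 45 calendar days from 2025/08/23 gives 2025/07/09.

2025/07/09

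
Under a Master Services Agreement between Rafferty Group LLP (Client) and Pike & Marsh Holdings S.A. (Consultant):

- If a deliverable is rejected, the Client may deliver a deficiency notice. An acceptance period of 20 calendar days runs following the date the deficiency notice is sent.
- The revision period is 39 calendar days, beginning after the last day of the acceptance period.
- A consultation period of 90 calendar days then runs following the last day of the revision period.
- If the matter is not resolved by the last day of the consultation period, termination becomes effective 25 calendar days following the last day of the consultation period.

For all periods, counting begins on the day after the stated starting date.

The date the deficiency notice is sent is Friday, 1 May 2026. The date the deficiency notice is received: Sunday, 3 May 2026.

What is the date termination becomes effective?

22 October 2026

Adding 20 calendar days to 1 May 2026 gives 21 May 2026, which is the last day of the acceptance period.
The last day of the revision period: 39 calendar days after 21 May 2026 is 29 June 2026.
The last day of the consultation period: 90 calendar days after 29 June 2026 is 27 September 2026.
Adding 25 calendar days to 27 September 2026 gives 22 October 2026, which is the date termination becomes effective.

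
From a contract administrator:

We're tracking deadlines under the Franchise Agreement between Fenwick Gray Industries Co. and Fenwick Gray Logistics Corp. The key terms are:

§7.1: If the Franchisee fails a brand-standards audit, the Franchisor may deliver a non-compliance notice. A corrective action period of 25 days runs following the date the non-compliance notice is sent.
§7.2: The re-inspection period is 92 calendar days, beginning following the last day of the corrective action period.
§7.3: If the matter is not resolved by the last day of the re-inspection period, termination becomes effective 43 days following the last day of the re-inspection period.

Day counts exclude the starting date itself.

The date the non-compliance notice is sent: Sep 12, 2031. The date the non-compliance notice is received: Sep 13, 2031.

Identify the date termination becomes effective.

The last day of the corrective action period: 25 calendar days after Sep 12, 2031 is Oct 7, 2031.
The last day of the re-inspection period: Oct 7, 2031 + 92 days = Jan 7, 2032.
The date termination becomes effective: 43 calendar days after Jan 7, 2032 is Feb 19, 2032.

Feb 19, 2032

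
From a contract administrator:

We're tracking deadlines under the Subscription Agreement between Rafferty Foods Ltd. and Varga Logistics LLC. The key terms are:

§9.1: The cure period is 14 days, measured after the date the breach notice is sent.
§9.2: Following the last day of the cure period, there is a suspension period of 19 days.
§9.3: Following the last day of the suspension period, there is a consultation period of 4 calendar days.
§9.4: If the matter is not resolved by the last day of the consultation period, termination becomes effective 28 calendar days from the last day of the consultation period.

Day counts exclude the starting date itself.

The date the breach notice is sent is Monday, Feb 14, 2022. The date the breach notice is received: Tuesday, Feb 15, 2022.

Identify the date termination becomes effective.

Apr 20, 2022

Adding 14 calendar days to Feb 14, 2022 gives Feb 28, 2022, which is the last day of the cure period.
Adding 19 calendar days to Feb 28, 2022 gives Mar 19, 2022, which is the last day of the suspension period.
The last day of the consultation period: Mar 19, 2022 + 4 days = Mar 23, 2022.
The date termination becomes effective: Mar 23, 2022 + 28 days = Apr 20, 2022.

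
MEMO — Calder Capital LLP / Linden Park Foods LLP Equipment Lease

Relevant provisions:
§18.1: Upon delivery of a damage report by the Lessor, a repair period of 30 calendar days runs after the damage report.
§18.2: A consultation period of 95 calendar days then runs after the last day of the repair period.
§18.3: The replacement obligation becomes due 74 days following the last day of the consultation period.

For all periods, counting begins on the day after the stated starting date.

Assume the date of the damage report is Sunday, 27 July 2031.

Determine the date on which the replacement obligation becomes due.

Adding 30 calendar days to 27 July 2031 gives 26 August 2031, which is the last day of the repair period.
The last day of the consultation period: 26 August 2031 + 95 days = 29 November 2031.
Adding 74 calendar days to 29 November 2031 gives 11 February 2032, which is the date on which the replacement obligation becomes due.

11 February 2032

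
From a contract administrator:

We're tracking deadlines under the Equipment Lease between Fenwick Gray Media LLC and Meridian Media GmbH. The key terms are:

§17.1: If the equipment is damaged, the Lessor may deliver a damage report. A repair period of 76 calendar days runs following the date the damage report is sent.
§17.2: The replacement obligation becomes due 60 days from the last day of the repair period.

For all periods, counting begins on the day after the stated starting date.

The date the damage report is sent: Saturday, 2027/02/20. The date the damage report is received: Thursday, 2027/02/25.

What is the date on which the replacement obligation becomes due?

2027/07/06

The last day of the repair period: 2027/02/20 + 76 days = 2027/05/07.
Adding 60 calendar days to 2027/05/07 gives 2027/07/06, which is the date on which the replacement obligation becomes due.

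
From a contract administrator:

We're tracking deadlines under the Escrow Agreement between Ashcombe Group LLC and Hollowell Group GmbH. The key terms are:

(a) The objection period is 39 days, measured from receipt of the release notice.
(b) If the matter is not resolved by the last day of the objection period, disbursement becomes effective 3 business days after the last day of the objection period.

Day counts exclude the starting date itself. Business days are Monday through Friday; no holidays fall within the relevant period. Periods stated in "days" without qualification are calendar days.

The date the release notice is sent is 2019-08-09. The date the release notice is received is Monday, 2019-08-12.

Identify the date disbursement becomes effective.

Adding 39 calendar days to 2019-08-12 gives 2019-09-20, which is the last day of the objection period.
From Friday, 2019-09-20, 3 business days (Sep 23, Sep 24, Sep 25, skipping weekends) brings us to Wednesday, 2019-09-25, which is the date disbursement becomes effective.

2019-09-25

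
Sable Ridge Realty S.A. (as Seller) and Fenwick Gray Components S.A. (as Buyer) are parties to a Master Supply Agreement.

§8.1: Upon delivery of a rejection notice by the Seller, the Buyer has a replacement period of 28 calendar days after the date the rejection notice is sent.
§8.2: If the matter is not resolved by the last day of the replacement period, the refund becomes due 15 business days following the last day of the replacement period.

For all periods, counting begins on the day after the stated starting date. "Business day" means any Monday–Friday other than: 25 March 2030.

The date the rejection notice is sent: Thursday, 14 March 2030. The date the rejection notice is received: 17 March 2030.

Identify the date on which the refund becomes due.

The last day of the replacement period: 14 March 2030 + 28 days = 11 April 2030.
From Thursday, 11 April 2030, 15 business days (Apr 12, Apr 15, Apr 16, Apr 17, …, Apr 30, May 1, May 2, skipping weekends) brings us to Thursday, 2 May 2030, which is the date on which the refund becomes due.

2 May 2030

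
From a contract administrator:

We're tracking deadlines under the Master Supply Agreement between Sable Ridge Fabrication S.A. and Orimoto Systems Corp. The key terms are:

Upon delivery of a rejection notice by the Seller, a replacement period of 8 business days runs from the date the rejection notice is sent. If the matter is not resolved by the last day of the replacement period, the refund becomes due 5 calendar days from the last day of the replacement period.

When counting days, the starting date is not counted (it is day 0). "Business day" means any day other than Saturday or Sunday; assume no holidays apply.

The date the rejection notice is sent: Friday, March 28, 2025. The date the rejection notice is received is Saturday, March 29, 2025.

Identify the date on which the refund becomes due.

April 14, 2025

The last day of the replacement period: counting 8 business days from Friday, March 28, 2025 (Mar 31, Apr 1, Apr 2, Apr 3, Apr 4, Apr 7, Apr 8, Apr 9, skipping weekends) reaches Wednesday, April 9, 2025.
The date on which the refund becomes due: 5 calendar days after April 9, 2025 is April 14, 2025.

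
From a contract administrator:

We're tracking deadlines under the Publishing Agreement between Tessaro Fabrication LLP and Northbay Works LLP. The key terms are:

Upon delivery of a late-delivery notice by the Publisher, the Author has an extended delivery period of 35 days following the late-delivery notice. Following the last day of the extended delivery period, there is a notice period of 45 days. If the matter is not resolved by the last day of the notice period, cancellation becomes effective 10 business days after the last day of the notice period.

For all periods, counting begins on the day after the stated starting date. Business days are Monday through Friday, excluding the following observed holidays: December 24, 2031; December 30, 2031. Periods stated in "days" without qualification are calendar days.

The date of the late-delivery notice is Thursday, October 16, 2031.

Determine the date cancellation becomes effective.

Adding 35 calendar days to October 16, 2031 gives November 20, 2031, which is the last day of the extended delivery period.
The last day of the notice period: 45 calendar days after November 20, 2031 is January 4, 2032.
The date cancellation becomes effective: counting 10 business days from Sunday, January 4, 2032 (Jan 5, Jan 6, Jan 7, Jan 8, Jan 9, Jan 12, Jan 13, Jan 14, Jan 15, Jan 16, skipping weekends) reaches Friday, January 16, 2032.

January 16, 2032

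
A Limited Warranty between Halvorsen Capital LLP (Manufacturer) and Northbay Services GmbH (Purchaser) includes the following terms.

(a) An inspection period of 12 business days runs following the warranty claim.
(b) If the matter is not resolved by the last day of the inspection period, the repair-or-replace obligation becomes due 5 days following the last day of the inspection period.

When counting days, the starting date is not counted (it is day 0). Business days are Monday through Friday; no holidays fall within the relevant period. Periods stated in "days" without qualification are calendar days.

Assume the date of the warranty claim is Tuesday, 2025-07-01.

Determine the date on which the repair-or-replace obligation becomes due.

2025-07-22

The last day of the inspection period: 12 business days after Tuesday, 2025-07-01, skipping weekends — Jul 2, Jul 3, Jul 4, Jul 7, …, Jul 15, Jul 16, Jul 17 — lands on Thursday, 2025-07-17.
The date on which the repair-or-replace obligation becomes due: 5 calendar days after 2025-07-17 is 2025-07-22.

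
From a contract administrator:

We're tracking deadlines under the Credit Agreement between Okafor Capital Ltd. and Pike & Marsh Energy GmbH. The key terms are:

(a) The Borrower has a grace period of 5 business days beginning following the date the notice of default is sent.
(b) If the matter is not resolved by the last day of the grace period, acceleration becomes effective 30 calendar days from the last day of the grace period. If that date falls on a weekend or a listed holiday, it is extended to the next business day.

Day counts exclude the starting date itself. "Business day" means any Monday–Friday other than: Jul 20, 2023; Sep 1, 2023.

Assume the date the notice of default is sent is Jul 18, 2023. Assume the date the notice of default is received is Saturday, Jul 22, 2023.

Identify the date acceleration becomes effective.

Aug 25, 2023

The last day of the grace period: counting 5 business days from Tuesday, Jul 18, 2023 (Jul 19, Jul 21, Jul 24, Jul 25, Jul 26, skipping weekends and the listed holiday on Jul 20) reaches Wednesday, Jul 26, 2023.
The date acceleration becomes effective: 30 calendar days after Jul 26, 2023 is Aug 25, 2023. Aug 25, 2023 is a Friday and is not a listed holiday, so no roll-forward applies.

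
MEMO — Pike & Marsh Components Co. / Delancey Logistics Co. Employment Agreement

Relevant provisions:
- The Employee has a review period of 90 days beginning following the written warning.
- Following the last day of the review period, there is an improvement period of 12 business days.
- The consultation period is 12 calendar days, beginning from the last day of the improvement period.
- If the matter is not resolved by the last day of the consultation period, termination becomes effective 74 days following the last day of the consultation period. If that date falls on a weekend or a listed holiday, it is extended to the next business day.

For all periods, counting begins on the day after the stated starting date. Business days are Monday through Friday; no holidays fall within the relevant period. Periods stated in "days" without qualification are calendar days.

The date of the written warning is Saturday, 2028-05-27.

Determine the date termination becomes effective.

2028-12-07

The last day of the review period: 2028-05-27 + 90 days = 2028-08-25.
From Friday, 2028-08-25, 12 business days (Aug 28, Aug 29, Aug 30, Aug 31, …, Sep 8, Sep 11, Sep 12, skipping weekends) brings us to Tuesday, 2028-09-12, which is the last day of the improvement period.
The last day of the consultation period: 12 calendar days after 2028-09-12 is 2028-09-24.
The date termination becomes effective: 74 calendar days after 2028-09-24 is 2028-12-07. 2028-12-07 is a Thursday, so no roll-forward applies.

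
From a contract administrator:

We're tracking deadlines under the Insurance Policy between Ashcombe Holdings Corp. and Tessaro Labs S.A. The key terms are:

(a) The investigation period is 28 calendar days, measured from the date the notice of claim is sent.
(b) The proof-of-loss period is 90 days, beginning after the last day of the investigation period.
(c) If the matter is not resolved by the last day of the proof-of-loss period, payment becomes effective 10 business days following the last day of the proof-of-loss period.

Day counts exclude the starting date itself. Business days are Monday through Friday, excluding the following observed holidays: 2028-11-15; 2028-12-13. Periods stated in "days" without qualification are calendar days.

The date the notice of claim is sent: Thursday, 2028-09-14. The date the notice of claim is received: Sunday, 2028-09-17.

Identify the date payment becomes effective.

The last day of the investigation period: 28 calendar days after 2028-09-14 is 2028-10-12.
The last day of the proof-of-loss period: 2028-10-12 + 90 days = 2029-01-10.
From Wednesday, 2029-01-10, 10 business days (Jan 11, Jan 12, Jan 15, Jan 16, Jan 17, Jan 18, Jan 19, Jan 22, Jan 23, Jan 24, skipping weekends) brings us to Wednesday, 2029-01-24, which is the date payment becomes effective.

2029-01-24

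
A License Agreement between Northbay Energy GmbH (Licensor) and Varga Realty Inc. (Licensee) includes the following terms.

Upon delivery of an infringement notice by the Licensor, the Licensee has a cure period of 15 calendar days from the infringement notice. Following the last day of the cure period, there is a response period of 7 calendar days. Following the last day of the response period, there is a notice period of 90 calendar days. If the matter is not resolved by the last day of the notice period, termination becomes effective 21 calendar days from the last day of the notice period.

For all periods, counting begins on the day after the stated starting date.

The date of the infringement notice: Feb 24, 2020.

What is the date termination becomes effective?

Jul 6, 2020

The last day of the cure period: 15 calendar days after Feb 24, 2020 is Mar 10, 2020.
The last day of the response period: 7 calendar days after Mar 10, 2020 is Mar 17, 2020.
The last day of the notice period: Mar 17, 2020 + 90 days = Jun 15, 2020.
The date termination becomes effective: 21 calendar days after Jun 15, 2020 is Jul 6, 2020.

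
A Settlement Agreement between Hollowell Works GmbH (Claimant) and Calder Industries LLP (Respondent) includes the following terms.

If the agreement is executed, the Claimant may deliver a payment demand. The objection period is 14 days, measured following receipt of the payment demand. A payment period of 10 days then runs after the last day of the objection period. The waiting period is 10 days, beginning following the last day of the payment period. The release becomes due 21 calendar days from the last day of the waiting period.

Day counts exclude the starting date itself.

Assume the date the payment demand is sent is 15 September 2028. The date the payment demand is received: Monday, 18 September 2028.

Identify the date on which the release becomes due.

12 November 2028

Adding 14 calendar days to 18 September 2028 gives 2 October 2028, which is the last day of the objection period.
Adding 10 calendar days to 2 October 2028 gives 12 October 2028, which is the last day of the payment period.
The last day of the waiting period: 10 calendar days after 12 October 2028 is 22 October 2028.
The date on which the release becomes due: 22 October 2028 + 21 days = 12 November 2028.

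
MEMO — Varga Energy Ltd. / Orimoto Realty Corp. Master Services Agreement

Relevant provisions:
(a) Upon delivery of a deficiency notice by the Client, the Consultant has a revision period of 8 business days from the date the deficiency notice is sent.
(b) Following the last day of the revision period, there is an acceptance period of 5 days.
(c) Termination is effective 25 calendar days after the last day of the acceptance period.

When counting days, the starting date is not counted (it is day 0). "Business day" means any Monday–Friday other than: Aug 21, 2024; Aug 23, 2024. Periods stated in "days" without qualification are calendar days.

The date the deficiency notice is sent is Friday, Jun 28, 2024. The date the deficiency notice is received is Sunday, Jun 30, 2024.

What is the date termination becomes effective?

From Friday, Jun 28, 2024, 8 business days (Jul 1, Jul 2, Jul 3, Jul 4, Jul 5, Jul 8, Jul 9, Jul 10, skipping weekends) brings us to Wednesday, Jul 10, 2024, which is the last day of the revision period.
The last day of the acceptance period: Jul 10, 2024 + 5 days = Jul 15, 2024.
The date termination becomes effective: 25 calendar days after Jul 15, 2024 is Aug 9, 2024.

Aug 9, 2024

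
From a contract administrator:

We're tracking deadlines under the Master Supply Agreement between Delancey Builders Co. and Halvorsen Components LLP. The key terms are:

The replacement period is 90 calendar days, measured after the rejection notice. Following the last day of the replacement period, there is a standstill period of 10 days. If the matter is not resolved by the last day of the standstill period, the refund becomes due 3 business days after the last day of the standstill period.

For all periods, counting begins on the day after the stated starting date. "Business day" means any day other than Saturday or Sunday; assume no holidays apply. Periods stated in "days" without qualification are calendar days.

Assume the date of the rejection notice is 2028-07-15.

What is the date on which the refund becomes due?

Adding 90 calendar days to 2028-07-15 gives 2028-10-13, which is the last day of the replacement period.
The last day of the standstill period: 10 calendar days after 2028-10-13 is 2028-10-23.
The date on which the refund becomes due: counting 3 business days from Monday, 2028-10-23 (Oct 24, Oct 25, Oct 26, skipping weekends) reaches Thursday, 2028-10-26.

2028-10-26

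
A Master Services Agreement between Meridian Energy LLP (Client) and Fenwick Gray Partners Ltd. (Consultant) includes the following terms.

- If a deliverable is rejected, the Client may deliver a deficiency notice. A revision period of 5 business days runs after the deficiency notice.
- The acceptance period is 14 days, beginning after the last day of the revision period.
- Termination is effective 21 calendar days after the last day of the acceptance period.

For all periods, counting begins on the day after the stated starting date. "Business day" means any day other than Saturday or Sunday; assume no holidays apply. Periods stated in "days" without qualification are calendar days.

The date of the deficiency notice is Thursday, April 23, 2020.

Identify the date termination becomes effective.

June 4, 2020

From Thursday, April 23, 2020, 5 business days (Apr 24, Apr 27, Apr 28, Apr 29, Apr 30, skipping weekends) brings us to Thursday, April 30, 2020, which is the last day of the revision period.
Adding 14 calendar days to April 30, 2020 gives May 14, 2020, which is the last day of the acceptance period.
Adding 21 calendar days to May 14, 2020 gives June 4, 2020, which is the date termination becomes effective.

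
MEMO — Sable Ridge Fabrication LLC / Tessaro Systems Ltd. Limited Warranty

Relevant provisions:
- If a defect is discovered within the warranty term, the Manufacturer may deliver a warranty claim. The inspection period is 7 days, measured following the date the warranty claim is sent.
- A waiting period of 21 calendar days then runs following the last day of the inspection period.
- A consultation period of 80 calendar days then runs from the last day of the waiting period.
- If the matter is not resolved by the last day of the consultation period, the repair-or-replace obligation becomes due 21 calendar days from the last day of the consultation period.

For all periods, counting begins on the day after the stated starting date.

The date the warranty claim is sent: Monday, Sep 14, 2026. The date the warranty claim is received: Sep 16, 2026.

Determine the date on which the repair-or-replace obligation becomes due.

Jan 21, 2027

The last day of the inspection period: 7 calendar days after Sep 14, 2026 is Sep 21, 2026.
The last day of the waiting period: 21 calendar days after Sep 21, 2026 is Oct 12, 2026.
The last day of the consultation period: 80 calendar days after Oct 12, 2026 is Dec 31, 2026.
The date on which the repair-or-replace obligation becomes due: Dec 31, 2026 + 21 days = Jan 21, 2027.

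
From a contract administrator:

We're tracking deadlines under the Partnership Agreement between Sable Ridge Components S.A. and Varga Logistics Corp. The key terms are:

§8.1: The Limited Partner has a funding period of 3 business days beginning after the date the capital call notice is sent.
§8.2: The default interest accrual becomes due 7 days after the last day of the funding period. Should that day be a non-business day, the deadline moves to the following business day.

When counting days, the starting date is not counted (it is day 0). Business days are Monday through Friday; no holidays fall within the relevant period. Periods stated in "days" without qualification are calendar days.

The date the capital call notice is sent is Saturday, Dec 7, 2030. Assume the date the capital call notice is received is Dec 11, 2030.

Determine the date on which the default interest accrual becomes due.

Dec 18, 2030

The last day of the funding period: counting 3 business days from Saturday, Dec 7, 2030 (Dec 9, Dec 10, Dec 11, skipping weekends) reaches Wednesday, Dec 11, 2030.
The date on which the default interest accrual becomes due: Dec 11, 2030 + 7 days = Dec 18, 2030. Dec 18, 2030 is a Wednesday, so no roll-forward applies.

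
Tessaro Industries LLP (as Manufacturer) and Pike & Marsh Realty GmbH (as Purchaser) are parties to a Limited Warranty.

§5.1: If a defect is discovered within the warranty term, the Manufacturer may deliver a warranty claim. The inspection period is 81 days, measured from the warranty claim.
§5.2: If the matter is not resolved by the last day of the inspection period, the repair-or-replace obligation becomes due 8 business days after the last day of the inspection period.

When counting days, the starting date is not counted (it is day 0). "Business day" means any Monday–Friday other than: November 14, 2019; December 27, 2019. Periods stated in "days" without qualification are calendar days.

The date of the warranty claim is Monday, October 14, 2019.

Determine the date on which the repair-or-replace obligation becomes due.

January 15, 2020

Adding 81 calendar days to October 14, 2019 gives January 3, 2020, which is the last day of the inspection period.
The date on which the repair-or-replace obligation becomes due: counting 8 business days from Friday, January 3, 2020 (Jan 6, Jan 7, Jan 8, Jan 9, Jan 10, Jan 13, Jan 14, Jan 15, skipping weekends) reaches Wednesday, January 15, 2020.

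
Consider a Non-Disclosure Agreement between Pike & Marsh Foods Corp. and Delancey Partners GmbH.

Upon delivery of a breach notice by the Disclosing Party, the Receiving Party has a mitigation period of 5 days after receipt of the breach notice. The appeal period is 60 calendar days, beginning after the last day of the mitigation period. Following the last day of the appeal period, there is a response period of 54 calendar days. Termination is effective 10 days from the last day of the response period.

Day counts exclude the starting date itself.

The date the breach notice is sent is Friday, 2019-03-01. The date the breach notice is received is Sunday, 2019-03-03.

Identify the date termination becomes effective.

Adding 5 calendar days to 2019-03-03 gives 2019-03-08, which is the last day of the mitigation period.
Adding 60 calendar days to 2019-03-08 gives 2019-05-07, which is the last day of the appeal period.
The last day of the response period: 54 calendar days after 2019-05-07 is 2019-06-30.
The date termination becomes effective: 10 calendar days after 2019-06-30 is 2019-07-10.

2019-07-10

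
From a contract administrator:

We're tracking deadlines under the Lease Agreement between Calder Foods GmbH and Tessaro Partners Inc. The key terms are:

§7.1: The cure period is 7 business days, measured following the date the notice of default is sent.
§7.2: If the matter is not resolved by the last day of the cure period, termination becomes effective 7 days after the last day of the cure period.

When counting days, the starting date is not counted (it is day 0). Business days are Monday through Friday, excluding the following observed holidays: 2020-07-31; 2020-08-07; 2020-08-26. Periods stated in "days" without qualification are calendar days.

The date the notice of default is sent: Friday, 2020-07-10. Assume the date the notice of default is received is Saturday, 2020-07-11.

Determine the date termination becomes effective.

2020-07-28

The last day of the cure period: counting 7 business days from Friday, 2020-07-10 (Jul 13, Jul 14, Jul 15, Jul 16, Jul 17, Jul 20, Jul 21, skipping weekends) reaches Tuesday, 2020-07-21.
The date termination becomes effective: 2020-07-21 + 7 days = 2020-07-28.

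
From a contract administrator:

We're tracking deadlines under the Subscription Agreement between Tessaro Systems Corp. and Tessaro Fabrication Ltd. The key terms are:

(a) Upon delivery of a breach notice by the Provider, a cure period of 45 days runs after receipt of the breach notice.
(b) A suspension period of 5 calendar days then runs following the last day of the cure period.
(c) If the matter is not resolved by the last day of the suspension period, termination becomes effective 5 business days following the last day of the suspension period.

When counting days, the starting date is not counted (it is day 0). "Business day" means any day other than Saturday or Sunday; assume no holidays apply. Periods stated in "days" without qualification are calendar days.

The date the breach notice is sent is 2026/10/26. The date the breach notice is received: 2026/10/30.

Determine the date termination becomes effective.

2026/12/25

The last day of the cure period: 2026/10/30 + 45 days = 2026/12/14.
The last day of the suspension period: 5 calendar days after 2026/12/14 is 2026/12/19.
The date termination becomes effective: 5 business days after Saturday, 2026/12/19, skipping weekends — Dec 21, Dec 22, Dec 23, Dec 24, Dec 25 — lands on Friday, 2026/12/25.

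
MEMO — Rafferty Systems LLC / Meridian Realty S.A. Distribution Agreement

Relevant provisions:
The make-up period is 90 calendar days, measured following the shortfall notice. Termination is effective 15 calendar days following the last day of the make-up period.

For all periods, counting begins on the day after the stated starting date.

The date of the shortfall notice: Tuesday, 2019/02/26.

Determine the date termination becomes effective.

Adding 90 calendar days to 2019/02/26 gives 2019/05/27, which is the last day of the make-up period.
The date termination becomes effective: 2019/05/27 + 15 days = 2019/06/11.

2019/06/11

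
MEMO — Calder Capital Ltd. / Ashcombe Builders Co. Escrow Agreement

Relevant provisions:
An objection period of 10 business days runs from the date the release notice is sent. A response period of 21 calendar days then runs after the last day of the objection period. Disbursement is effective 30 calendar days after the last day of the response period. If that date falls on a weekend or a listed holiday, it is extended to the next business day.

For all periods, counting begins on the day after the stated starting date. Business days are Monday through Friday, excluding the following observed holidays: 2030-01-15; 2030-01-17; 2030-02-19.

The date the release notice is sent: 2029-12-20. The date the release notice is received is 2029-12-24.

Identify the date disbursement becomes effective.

2030-02-25

The last day of the objection period: counting 10 business days from Thursday, 2029-12-20 (Dec 21, Dec 24, Dec 25, Dec 26, Dec 27, Dec 28, Dec 31, Jan 1, Jan 2, Jan 3, skipping weekends) reaches Thursday, 2030-01-03.
Adding 21 calendar days to 2030-01-03 gives 2030-01-24, which is the last day of the response period.
The date disbursement becomes effective: 2030-01-24 + 30 days = 2030-02-23. That falls on a Saturday, so it rolls to the next business day, Monday, 2030-02-25.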